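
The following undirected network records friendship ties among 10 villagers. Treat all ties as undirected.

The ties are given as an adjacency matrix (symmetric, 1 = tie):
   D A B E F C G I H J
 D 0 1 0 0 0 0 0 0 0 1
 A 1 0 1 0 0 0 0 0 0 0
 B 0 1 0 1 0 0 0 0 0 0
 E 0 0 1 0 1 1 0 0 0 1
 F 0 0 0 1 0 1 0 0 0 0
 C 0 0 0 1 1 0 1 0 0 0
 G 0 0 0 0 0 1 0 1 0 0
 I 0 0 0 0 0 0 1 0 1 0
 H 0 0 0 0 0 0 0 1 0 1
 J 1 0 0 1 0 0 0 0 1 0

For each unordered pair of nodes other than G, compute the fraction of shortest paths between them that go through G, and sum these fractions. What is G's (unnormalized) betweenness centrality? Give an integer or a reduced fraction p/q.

Pairs whose geodesics pass through G — B–I: 1/2; E–I: 1/2; F–I: 1; C–I: 1; C–H: 1/2.
All other pairs contribute 0.
Summing the contributions gives betweenness(G) = 7/2.

7/2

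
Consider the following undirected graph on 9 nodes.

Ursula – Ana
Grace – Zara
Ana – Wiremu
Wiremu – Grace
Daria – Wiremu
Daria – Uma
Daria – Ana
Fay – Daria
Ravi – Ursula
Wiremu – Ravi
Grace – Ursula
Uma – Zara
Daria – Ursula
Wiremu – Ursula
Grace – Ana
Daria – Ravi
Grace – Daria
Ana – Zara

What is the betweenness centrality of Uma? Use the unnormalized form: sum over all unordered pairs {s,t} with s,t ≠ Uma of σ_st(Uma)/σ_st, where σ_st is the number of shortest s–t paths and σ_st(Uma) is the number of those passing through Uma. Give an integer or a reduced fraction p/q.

Pairs whose geodesics pass through Uma — Daria–Zara: 1/3; Ravi–Zara: 1/7; Zara–Fay: 1/3.
All other pairs contribute 0.
Summing the contributions gives betweenness(Uma) = 17/21.

17/21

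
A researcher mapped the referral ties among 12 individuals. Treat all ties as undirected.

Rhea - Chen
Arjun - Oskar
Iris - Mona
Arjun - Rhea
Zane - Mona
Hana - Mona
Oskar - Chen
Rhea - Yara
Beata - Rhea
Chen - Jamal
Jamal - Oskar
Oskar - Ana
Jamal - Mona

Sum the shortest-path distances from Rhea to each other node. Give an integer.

26

Distances from Rhea: Ana:3, Arjun:1, Beata:1, Chen:1, Hana:4, Iris:4, Jamal:2, Mona:3, Oskar:2, Yara:1, Zane:4.
Sum = 3 + 1 + 1 + 1 + 4 + 4 + 2 + 3 + 2 + 1 + 4 = 26.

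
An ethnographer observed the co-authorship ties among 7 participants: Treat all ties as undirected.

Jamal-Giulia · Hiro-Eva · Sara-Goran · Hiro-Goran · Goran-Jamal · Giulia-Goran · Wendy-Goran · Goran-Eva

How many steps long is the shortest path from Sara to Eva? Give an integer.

One shortest route is Sara – Goran – Eva, which uses 2 edges, and Sara and Eva are not directly tied, so nothing shorter exists. So d(Sara,Eva) = 2.

2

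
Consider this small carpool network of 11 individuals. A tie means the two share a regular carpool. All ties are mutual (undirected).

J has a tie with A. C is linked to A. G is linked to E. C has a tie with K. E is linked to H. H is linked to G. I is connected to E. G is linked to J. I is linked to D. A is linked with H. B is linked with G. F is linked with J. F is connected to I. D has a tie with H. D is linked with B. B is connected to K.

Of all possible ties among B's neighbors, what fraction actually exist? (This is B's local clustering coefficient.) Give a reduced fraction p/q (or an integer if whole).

B's neighbors: D, G, and K (k = 3).
Possible neighbor pairs: C(3,2) = 3. Edges among them: none → e = 0.
Clustering(B) = 0/3 = 0.

0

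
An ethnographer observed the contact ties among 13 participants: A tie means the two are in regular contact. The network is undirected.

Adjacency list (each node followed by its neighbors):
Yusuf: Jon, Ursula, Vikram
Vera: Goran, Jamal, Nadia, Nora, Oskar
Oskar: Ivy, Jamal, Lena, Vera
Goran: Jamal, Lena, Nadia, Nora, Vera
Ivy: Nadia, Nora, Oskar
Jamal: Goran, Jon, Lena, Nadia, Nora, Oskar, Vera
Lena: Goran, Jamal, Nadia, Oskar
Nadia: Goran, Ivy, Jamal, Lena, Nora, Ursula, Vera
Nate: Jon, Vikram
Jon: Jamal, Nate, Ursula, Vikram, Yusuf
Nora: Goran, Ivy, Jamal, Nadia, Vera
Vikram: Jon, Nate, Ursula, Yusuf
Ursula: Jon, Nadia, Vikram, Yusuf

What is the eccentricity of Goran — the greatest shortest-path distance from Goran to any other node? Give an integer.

3

Distances from Goran: Ivy:2, Jamal:1, Jon:2, Lena:1, Nadia:1, Nate:3, Nora:1, Oskar:2, Ursula:2, Vera:1, Vikram:3, Yusuf:3.
The largest is 3 (to Yusuf, Vikram, and Nate), so the eccentricity of Goran is 3.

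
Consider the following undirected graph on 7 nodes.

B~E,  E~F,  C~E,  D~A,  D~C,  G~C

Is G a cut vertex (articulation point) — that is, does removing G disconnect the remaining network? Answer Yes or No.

No

Even without G, every remaining node can still reach every other (the residual graph is connected), so G is not a cut vertex.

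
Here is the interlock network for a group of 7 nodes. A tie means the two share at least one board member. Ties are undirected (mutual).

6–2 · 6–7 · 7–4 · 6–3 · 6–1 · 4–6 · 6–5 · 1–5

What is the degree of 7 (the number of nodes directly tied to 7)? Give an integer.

2

7 is directly tied to 4 and 6. That is 2 neighbors, so the degree of 7 is 2.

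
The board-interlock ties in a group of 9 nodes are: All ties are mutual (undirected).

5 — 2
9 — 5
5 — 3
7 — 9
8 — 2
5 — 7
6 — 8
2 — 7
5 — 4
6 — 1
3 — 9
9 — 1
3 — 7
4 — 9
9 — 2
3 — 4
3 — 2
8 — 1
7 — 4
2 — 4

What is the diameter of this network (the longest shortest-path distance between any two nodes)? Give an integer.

3

Eccentricity of each node (its greatest distance to any other): 1:2, 2:2, 3:3, 4:3, 5:3, 6:3, 7:3, 8:2, 9:2.
The maximum eccentricity is 3, realized for instance by the pair 6–4 via 6 – 8 – 2 – 4. So the diameter is 3.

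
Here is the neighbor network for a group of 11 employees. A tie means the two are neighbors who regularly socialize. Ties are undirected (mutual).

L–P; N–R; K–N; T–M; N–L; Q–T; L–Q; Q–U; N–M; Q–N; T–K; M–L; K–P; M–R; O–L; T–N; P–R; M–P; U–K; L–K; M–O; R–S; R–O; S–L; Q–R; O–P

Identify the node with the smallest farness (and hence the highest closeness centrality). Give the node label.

Farness (sum of distances to all others) for each node — K:15, L:13, M:15, N:14, O:17, P:15, Q:15, R:14, S:20, T:17, U:21.
The smallest farness is 13, for L, so L has the highest closeness.

L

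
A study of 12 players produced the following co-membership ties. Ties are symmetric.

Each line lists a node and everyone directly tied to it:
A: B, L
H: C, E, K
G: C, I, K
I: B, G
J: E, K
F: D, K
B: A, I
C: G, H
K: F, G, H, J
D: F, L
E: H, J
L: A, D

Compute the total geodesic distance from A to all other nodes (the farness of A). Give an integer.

36

Distances from A: B:1, C:4, D:2, E:6, F:3, G:3, H:5, I:2, J:5, K:4, L:1.
Sum = 1 + 4 + 2 + 6 + 3 + 3 + 5 + 2 + 5 + 4 + 1 = 36.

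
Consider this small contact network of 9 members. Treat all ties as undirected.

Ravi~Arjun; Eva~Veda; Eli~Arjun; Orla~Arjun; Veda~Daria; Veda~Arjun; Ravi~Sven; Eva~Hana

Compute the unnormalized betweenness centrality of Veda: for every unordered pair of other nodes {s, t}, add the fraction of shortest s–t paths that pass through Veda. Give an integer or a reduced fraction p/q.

Pairs whose geodesics pass through Veda — Ravi–Hana: 1; Ravi–Daria: 1; Ravi–Eva: 1; Eli–Hana: 1; Eli–Daria: 1; Eli–Eva: 1; Hana–Arjun: 1; Hana–Daria: 1; Hana–Sven: 1; Hana–Orla: 1; Arjun–Daria: 1; Arjun–Eva: 1; Daria–Sven: 1; Daria–Eva: 1 … (+3 more pairs).
All other pairs contribute 0.
Summing the contributions gives betweenness(Veda) = 17.

17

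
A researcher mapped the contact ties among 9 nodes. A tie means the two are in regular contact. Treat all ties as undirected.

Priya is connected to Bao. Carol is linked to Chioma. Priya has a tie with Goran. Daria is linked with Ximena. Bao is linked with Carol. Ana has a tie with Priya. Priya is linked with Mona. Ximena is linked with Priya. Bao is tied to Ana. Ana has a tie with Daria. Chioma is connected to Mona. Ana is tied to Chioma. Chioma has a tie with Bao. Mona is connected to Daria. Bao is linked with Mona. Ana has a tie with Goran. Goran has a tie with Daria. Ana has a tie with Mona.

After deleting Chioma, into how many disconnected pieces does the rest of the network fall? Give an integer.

1

Chioma's neighbors (Ana, Bao, Carol, and Mona) remain reachable from one another through other ties, so the rest of the network stays in one piece.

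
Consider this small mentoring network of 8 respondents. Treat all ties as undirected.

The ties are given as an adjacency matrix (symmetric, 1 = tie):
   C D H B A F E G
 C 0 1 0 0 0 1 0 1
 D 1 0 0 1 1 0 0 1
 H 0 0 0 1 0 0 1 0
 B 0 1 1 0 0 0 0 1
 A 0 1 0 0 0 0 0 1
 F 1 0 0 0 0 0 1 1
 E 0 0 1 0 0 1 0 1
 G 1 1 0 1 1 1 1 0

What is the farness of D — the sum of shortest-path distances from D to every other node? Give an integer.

10

Distances from D: A:1, B:1, C:1, E:2, F:2, G:1, H:2.
Sum = 1 + 1 + 1 + 2 + 2 + 1 + 2 = 10.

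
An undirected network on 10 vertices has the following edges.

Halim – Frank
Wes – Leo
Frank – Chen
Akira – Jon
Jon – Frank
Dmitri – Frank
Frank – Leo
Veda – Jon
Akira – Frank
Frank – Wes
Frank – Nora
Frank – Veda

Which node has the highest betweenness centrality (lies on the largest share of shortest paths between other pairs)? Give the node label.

Unnormalized betweenness of each node: Akira:0, Chen:0, Dmitri:0, Frank:65/2, Halim:0, Jon:1/2, Leo:0, Nora:0, Veda:0, Wes:0.
Frank has the largest value, 65/2, making it the main broker — the node through which the most shortest paths run.

Frank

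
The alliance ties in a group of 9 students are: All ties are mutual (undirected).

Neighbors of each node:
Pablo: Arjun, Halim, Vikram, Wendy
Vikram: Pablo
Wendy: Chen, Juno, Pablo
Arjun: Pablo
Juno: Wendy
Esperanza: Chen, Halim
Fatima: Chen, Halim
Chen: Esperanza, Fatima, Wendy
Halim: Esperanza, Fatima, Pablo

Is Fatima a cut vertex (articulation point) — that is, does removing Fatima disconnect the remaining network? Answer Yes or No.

Even without Fatima, every remaining node can still reach every other (the residual graph is connected), so Fatima is not a cut vertex.

No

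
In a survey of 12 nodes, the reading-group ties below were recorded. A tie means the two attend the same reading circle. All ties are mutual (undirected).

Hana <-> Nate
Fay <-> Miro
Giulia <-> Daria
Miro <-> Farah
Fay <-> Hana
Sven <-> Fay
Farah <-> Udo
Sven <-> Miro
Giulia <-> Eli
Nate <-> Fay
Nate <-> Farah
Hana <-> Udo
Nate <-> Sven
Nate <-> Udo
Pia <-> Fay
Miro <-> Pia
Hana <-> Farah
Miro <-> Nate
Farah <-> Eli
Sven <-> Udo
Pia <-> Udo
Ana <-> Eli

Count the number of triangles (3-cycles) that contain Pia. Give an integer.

1

Pia's neighbors: Fay, Miro, and Udo.
Neighbor pairs that are themselves tied: Pia–Fay–Miro. Each forms one triangle with Pia, for 1 in total.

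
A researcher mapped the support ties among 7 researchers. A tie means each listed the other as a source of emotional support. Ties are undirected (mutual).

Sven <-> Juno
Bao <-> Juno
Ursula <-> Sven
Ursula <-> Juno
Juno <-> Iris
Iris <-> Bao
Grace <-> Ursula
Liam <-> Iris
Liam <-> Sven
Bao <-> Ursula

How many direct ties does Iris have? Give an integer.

Iris is directly tied to Bao, Juno, and Liam. That is 3 neighbors, so the degree of Iris is 3.

3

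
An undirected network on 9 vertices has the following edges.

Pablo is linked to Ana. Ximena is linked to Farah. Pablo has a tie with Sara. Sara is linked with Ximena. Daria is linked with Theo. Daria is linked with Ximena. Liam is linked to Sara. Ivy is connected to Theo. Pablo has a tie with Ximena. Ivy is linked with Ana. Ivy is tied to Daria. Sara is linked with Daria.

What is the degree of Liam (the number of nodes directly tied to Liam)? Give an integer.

Liam is directly tied to Sara. That is 1 neighbor, so the degree of Liam is 1.

1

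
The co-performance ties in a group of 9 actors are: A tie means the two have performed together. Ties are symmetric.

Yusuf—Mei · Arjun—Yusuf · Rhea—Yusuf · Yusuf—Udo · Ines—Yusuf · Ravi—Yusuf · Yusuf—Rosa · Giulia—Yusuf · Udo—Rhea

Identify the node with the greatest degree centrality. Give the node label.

Degrees — Arjun:1, Giulia:1, Ines:1, Mei:1, Ravi:1, Rhea:2, Rosa:1, Udo:2, Yusuf:8.
The maximum is 8, attained only by Yusuf.

Yusuf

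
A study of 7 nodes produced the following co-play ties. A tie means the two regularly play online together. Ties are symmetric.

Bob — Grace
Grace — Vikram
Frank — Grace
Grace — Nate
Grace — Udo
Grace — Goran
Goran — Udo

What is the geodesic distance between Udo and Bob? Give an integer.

One shortest route is Udo – Grace – Bob, which uses 2 edges, and Udo and Bob are not directly tied, so nothing shorter exists. So d(Udo,Bob) = 2.

2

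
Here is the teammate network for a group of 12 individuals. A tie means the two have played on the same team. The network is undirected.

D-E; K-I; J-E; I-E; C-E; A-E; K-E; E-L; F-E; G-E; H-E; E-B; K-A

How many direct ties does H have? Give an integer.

H is directly tied to E. That is 1 neighbor, so the degree of H is 1.

1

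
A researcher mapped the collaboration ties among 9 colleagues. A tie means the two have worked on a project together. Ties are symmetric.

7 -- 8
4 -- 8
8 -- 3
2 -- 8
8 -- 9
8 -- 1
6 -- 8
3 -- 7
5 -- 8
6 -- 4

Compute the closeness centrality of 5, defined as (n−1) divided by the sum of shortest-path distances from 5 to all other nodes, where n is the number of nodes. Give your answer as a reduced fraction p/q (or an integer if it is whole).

8/15

Distances from 5: 1:2, 2:2, 3:2, 4:2, 6:2, 7:2, 8:1, 9:2. Sum = 15.
n = 9, so closeness = 8/15.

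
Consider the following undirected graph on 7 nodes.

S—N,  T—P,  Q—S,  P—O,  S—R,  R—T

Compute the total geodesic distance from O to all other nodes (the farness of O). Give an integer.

20

Distances from O: N:5, P:1, Q:5, R:3, S:4, T:2.
Sum = 5 + 1 + 5 + 3 + 4 + 2 = 20.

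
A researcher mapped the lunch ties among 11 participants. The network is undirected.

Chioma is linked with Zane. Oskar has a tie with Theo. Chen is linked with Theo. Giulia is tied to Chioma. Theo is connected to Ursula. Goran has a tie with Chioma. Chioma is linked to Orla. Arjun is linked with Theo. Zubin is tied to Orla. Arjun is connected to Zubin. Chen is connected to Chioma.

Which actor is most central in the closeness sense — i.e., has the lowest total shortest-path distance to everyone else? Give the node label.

Chioma

Farness (sum of distances to all others) for each node — Arjun:25, Chen:19, Chioma:18, Giulia:27, Goran:27, Orla:23, Oskar:29, Theo:20, Ursula:29, Zane:27, Zubin:24.
The smallest farness is 18, for Chioma, so Chioma has the highest closeness.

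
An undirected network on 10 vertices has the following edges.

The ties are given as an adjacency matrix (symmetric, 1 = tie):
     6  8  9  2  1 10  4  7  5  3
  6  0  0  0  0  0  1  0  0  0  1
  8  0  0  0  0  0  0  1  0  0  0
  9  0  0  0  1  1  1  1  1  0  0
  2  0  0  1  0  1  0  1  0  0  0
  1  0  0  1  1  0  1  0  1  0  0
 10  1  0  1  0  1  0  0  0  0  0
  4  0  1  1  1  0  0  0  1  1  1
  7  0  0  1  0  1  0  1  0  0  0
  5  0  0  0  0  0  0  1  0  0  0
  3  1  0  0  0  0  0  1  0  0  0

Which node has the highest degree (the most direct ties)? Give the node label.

4

Degrees — 1:4, 2:3, 3:2, 4:6, 5:1, 6:2, 7:3, 8:1, 9:5, 10:3.
The maximum is 6, attained only by 4.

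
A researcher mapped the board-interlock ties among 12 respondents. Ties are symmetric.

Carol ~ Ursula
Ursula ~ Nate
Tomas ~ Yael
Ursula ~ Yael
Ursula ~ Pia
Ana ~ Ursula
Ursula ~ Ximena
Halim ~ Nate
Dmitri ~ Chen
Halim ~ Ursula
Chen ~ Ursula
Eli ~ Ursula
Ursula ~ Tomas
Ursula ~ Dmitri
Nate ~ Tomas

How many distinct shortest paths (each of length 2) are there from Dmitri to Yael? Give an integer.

The shortest distance is 2, and the only length-2 path is Dmitri–Ursula–Yael. So there is exactly 1 shortest path.

1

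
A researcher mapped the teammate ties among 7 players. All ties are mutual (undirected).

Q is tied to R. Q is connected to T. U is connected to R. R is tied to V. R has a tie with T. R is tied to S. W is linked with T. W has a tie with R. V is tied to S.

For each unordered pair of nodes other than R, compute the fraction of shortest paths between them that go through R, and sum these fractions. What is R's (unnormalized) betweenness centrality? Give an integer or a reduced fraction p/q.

Pairs whose geodesics pass through R — W–Q: 1/2; W–V: 1; W–S: 1; W–U: 1; Q–V: 1; Q–S: 1; Q–U: 1; T–V: 1; T–S: 1; T–U: 1; V–U: 1; S–U: 1.
All other pairs contribute 0.
Summing the contributions gives betweenness(R) = 23/2.

23/2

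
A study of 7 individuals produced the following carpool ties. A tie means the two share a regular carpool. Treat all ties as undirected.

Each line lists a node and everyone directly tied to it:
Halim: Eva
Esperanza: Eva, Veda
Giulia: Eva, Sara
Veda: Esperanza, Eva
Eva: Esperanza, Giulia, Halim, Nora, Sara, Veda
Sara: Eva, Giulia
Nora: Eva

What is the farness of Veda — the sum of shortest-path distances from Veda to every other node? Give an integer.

Distances from Veda: Esperanza:1, Eva:1, Giulia:2, Halim:2, Nora:2, Sara:2.
Sum = 1 + 1 + 2 + 2 + 2 + 2 = 10.

10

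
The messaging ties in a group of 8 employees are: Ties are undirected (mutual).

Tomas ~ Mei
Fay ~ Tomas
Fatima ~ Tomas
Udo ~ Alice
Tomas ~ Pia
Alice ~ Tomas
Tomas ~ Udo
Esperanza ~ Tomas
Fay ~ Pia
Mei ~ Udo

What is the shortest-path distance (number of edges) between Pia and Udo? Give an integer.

2

One shortest route is Pia – Tomas – Udo, which uses 2 edges, and Pia and Udo are not directly tied, so nothing shorter exists. So d(Pia,Udo) = 2.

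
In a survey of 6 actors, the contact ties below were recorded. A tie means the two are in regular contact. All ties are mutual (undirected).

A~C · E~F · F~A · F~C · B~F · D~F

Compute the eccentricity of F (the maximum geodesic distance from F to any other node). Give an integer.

Distances from F: A:1, B:1, C:1, D:1, E:1.
The largest is 1 (to D, B, E, C, and A), so the eccentricity of F is 1.

1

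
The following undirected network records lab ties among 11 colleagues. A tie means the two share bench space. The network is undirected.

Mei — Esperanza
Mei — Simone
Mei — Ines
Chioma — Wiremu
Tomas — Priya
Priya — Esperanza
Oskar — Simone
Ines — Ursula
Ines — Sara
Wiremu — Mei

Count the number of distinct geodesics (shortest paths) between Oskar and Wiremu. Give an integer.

1

The shortest distance is 3, and the only length-3 path is Oskar–Simone–Mei–Wiremu. So there is exactly 1 shortest path.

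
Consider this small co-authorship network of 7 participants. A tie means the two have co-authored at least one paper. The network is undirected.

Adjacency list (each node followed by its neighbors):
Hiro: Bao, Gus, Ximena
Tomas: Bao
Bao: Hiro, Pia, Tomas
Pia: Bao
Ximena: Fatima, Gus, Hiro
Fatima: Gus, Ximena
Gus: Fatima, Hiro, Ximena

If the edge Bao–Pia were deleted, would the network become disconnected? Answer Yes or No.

Without the Bao–Pia edge there is no alternate route between Bao and Pia, so the network disconnects. It is a bridge.

Yes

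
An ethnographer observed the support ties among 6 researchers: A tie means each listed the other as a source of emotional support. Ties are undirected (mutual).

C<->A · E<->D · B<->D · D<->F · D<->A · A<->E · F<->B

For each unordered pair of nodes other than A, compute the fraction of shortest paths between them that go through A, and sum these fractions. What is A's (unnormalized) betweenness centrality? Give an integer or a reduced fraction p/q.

4

Pairs whose geodesics pass through A — D–C: 1; E–C: 1; B–C: 1; C–F: 1.
All other pairs contribute 0.
Summing the contributions gives betweenness(A) = 4.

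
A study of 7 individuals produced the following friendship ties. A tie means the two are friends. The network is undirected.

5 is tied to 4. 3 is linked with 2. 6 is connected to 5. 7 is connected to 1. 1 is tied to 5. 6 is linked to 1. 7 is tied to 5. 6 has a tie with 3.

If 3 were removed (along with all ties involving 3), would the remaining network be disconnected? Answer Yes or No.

Yes

Removing 3 leaves {1, 4, 5, 6, and 7} with no path to {2}, so the network splits into 2 components. 3 is a cut vertex.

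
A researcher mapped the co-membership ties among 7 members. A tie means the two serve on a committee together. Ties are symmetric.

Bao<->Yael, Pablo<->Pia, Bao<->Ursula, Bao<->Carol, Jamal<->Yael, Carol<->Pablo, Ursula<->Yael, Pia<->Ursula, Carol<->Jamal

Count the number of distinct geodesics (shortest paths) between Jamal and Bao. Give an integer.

The shortest distance is 2. The length-2 paths are: Jamal–Carol–Bao; Jamal–Yael–Bao.
That gives 2 distinct shortest paths.

2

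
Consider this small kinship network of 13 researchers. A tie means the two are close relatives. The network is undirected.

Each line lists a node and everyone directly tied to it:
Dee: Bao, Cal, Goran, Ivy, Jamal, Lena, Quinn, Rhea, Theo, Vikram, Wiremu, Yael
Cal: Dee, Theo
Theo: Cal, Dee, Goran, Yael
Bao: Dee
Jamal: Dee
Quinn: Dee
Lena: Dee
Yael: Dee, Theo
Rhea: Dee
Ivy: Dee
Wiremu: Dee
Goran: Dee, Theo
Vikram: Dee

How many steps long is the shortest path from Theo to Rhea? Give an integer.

One shortest route is Theo – Dee – Rhea, which uses 2 edges, and Theo and Rhea are not directly tied, so nothing shorter exists. So d(Theo,Rhea) = 2.

2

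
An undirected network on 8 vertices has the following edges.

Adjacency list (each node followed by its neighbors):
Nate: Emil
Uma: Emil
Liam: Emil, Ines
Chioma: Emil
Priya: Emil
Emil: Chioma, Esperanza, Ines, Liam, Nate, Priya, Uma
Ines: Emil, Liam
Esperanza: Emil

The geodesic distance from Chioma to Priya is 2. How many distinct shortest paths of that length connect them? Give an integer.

The shortest distance is 2, and the only length-2 path is Chioma–Emil–Priya. So there is exactly 1 shortest path.

1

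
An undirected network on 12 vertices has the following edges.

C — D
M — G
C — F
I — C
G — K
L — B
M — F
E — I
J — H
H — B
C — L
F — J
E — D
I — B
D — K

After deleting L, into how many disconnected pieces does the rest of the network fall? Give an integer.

L's neighbors (B and C) remain reachable from one another through other ties, so the rest of the network stays in one piece.

1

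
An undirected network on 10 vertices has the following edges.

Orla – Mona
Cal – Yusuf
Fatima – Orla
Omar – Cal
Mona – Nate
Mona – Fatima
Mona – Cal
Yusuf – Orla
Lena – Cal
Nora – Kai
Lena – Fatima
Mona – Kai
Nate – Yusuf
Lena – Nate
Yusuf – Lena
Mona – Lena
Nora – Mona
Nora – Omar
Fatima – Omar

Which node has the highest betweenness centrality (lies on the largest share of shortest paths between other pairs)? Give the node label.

Mona

Unnormalized betweenness of each node: Cal:97/30, Fatima:5/2, Kai:0, Lena:27/10, Mona:69/5, Nate:7/10, Nora:3/2, Omar:23/15, Orla:6/5, Yusuf:11/6.
Mona has the largest value, 69/5, making it the main broker — the node through which the most shortest paths run.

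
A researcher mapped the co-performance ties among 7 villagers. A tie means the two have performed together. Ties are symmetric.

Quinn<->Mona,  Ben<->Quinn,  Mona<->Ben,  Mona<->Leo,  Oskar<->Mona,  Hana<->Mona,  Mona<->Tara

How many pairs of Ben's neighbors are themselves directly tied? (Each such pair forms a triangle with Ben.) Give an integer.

Ben's neighbors: Mona and Quinn.
Neighbor pairs that are themselves tied: Ben–Mona–Quinn. Each forms one triangle with Ben, for 1 in total.

1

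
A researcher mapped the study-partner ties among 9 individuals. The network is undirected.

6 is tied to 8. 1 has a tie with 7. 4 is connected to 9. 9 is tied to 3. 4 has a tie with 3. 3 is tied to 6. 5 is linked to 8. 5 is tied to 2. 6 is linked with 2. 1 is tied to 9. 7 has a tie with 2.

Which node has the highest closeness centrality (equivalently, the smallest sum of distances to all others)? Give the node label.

Farness (sum of distances to all others) for each node — 1:18, 2:15, 3:15, 4:19, 5:20, 6:14, 7:17, 8:19, 9:17.
The smallest farness is 14, for 6, so 6 has the highest closeness.

6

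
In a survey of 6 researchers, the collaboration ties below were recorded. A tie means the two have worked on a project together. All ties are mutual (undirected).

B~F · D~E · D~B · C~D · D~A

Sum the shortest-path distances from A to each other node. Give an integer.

10

Distances from A: B:2, C:2, D:1, E:2, F:3.
Sum = 2 + 2 + 1 + 2 + 3 = 10.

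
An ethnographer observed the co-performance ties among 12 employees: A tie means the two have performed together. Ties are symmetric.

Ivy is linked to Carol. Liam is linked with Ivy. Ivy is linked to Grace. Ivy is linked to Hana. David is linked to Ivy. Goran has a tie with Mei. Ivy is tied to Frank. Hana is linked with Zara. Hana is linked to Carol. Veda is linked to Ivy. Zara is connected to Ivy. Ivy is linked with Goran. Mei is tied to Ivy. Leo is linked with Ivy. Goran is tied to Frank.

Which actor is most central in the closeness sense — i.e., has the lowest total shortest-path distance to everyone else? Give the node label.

Ivy

Farness (sum of distances to all others) for each node — Carol:20, David:21, Frank:20, Goran:19, Grace:21, Hana:19, Ivy:11, Leo:21, Liam:21, Mei:20, Veda:21, Zara:20.
The smallest farness is 11, for Ivy, so Ivy has the highest closeness.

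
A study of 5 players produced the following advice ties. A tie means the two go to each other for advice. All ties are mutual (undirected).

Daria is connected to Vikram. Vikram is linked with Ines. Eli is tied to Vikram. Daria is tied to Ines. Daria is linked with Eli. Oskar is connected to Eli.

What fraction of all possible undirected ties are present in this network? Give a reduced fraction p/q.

3/5

There are 6 edges and 5 nodes, so the maximum possible is C(5,2) = 10.
Density = 6/10 = 3/5.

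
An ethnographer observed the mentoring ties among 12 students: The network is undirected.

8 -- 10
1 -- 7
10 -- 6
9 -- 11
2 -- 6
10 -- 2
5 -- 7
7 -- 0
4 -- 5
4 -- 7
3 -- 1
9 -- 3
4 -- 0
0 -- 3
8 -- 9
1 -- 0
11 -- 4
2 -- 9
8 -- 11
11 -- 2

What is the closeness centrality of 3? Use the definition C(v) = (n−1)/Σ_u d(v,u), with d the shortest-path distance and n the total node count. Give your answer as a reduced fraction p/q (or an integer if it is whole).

1/2

Distances from 3: 0:1, 1:1, 2:2, 4:2, 5:3, 6:3, 7:2, 8:2, 9:1, 10:3, 11:2. Sum = 22.
n = 12, so closeness = 11/22 = 1/2.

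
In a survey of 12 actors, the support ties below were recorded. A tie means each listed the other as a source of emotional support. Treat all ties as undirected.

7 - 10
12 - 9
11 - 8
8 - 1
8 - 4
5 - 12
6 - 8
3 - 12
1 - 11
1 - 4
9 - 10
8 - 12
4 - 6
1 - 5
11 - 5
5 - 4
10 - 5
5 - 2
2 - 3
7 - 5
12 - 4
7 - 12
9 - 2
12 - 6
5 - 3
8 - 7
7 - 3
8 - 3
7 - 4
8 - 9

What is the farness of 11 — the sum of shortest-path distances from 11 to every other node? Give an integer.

19

Distances from 11: 1:1, 2:2, 3:2, 4:2, 5:1, 6:2, 7:2, 8:1, 9:2, 10:2, 12:2.
Sum = 1 + 2 + 2 + 2 + 1 + 2 + 2 + 1 + 2 + 2 + 2 = 19.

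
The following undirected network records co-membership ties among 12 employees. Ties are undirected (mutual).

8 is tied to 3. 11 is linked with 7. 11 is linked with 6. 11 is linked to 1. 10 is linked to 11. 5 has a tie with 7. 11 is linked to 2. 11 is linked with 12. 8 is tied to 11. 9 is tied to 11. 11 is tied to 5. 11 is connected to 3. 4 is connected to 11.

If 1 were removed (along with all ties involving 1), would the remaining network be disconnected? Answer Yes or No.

Even without 1, every remaining node can still reach every other (the residual graph is connected), so 1 is not a cut vertex.

No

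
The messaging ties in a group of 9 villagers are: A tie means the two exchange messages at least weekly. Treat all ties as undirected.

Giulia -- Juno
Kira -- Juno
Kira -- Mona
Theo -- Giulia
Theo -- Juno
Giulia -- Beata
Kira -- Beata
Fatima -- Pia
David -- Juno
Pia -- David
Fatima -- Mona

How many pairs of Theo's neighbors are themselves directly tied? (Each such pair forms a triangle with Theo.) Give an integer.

Theo's neighbors: Giulia and Juno.
Neighbor pairs that are themselves tied: Theo–Giulia–Juno. Each forms one triangle with Theo, for 1 in total.

1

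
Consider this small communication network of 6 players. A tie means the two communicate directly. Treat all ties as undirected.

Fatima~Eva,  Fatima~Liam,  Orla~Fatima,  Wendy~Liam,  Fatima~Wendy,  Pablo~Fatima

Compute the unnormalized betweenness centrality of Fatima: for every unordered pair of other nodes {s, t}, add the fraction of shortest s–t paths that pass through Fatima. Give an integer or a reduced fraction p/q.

9

Pairs whose geodesics pass through Fatima — Eva–Pablo: 1; Eva–Wendy: 1; Eva–Orla: 1; Eva–Liam: 1; Pablo–Wendy: 1; Pablo–Orla: 1; Pablo–Liam: 1; Wendy–Orla: 1; Orla–Liam: 1.
All other pairs contribute 0.
Summing the contributions gives betweenness(Fatima) = 9.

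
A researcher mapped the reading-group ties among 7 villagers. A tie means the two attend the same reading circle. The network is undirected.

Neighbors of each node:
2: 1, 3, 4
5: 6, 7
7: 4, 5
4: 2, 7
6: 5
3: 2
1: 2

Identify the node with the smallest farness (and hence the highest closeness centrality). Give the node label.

Farness (sum of distances to all others) for each node — 1:17, 2:12, 3:17, 4:11, 5:15, 6:20, 7:12.
The smallest farness is 11, for 4, so 4 has the highest closeness.

4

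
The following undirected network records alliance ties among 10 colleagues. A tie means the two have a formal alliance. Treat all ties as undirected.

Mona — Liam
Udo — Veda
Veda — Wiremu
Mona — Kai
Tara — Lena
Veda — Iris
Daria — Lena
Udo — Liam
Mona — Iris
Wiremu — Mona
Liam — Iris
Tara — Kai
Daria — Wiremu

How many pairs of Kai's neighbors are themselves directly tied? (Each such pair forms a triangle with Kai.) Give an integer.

0

Kai's neighbors are Mona and Tara, but none of them are tied to each other, so no triangle contains Kai.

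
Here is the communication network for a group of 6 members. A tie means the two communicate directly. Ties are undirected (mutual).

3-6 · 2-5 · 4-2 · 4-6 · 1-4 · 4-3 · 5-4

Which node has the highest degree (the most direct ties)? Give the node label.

4

Degrees — 1:1, 2:2, 3:2, 4:5, 5:2, 6:2.
The maximum is 5, attained only by 4.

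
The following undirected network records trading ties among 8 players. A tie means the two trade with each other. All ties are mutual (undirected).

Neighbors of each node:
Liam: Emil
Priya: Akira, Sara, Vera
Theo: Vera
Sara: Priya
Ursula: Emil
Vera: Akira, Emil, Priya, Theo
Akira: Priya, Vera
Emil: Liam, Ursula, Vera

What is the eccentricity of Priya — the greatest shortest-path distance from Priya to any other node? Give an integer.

Distances from Priya: Akira:1, Emil:2, Liam:3, Sara:1, Theo:2, Ursula:3, Vera:1.
The largest is 3 (to Ursula and Liam), so the eccentricity of Priya is 3.

3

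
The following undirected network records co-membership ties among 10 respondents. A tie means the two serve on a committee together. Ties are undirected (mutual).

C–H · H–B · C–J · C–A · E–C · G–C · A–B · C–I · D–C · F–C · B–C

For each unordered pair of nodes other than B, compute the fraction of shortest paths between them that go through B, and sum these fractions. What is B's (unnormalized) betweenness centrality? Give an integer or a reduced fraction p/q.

1/2

Pairs whose geodesics pass through B — A–H: 1/2.
All other pairs contribute 0.
Summing the contributions gives betweenness(B) = 1/2.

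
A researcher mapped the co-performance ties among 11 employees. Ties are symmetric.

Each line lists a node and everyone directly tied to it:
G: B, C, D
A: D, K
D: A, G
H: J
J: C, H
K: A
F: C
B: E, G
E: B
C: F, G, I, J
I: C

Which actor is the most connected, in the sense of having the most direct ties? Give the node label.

Degrees — A:2, B:2, C:4, D:2, E:1, F:1, G:3, H:1, I:1, J:2, K:1.
The maximum is 4, attained only by C.

C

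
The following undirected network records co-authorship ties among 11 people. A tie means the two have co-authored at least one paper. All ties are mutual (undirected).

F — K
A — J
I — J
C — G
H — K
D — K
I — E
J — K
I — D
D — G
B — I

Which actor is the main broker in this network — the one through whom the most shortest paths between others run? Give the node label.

D

Unnormalized betweenness of each node: A:0, B:0, C:0, D:41/2, E:0, F:0, G:9, H:0, I:20, J:27/2, K:20.
D has the largest value, 41/2, making it the main broker — the node through which the most shortest paths run.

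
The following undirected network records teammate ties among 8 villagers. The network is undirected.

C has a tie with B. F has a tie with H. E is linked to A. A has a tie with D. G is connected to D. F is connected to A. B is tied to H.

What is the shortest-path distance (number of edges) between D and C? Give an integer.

5

One shortest route is D – A – F – H – B – C, which uses 5 edges, and at distance 4 from D we only reach {B}, which does not include C. So d(D,C) = 5.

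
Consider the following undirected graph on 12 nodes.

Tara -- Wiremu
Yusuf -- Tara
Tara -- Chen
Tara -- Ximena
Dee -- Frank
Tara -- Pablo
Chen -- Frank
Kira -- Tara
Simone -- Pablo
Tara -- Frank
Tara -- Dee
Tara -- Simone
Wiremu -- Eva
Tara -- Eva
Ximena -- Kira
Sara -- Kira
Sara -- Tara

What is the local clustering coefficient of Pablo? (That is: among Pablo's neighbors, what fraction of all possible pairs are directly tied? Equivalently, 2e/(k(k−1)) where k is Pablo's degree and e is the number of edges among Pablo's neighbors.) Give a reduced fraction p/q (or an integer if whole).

1

Pablo's neighbors: Simone and Tara (k = 2).
Possible neighbor pairs: C(2,2) = 1. Edges among them: Simone–Tara → e = 1.
Clustering(Pablo) = 1/1.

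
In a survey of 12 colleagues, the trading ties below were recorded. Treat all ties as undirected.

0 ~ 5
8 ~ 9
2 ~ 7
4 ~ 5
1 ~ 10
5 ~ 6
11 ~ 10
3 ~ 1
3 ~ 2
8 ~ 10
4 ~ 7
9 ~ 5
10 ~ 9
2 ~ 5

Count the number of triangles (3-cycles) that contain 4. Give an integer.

4's neighbors are 5 and 7, but none of them are tied to each other, so no triangle contains 4.

0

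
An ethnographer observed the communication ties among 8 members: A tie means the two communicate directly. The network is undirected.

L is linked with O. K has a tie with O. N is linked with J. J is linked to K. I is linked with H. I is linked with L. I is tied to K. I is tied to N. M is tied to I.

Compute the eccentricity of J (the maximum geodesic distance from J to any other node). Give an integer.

Distances from J: H:3, I:2, K:1, L:3, M:3, N:1, O:2.
The largest is 3 (to L, H, and M), so the eccentricity of J is 3.

3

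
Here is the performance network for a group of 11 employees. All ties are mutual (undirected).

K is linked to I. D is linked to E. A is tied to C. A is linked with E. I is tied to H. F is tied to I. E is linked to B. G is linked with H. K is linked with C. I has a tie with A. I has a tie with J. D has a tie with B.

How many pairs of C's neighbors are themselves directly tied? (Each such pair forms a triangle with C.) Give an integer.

C's neighbors are A and K, but none of them are tied to each other, so no triangle contains C.

0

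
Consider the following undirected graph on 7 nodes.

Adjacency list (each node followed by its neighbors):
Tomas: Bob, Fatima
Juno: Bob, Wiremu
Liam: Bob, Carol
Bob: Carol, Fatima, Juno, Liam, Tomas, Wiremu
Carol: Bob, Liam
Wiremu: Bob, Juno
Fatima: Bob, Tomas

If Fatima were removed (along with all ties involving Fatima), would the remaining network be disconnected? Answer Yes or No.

No

Even without Fatima, every remaining node can still reach every other (the residual graph is connected), so Fatima is not a cut vertex.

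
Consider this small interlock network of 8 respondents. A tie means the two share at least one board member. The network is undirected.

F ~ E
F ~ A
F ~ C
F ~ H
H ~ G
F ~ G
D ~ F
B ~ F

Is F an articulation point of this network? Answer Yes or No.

Removing F leaves {G and H} with no path to {D}, so the network splits into 6 components. F is a cut vertex.

Yes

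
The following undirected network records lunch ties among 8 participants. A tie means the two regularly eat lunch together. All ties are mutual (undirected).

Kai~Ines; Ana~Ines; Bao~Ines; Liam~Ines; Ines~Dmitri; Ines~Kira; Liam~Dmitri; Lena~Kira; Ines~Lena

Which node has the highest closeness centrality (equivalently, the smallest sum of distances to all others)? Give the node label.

Ines

Farness (sum of distances to all others) for each node — Ana:13, Bao:13, Dmitri:12, Ines:7, Kai:13, Kira:12, Lena:12, Liam:12.
The smallest farness is 7, for Ines, so Ines has the highest closeness.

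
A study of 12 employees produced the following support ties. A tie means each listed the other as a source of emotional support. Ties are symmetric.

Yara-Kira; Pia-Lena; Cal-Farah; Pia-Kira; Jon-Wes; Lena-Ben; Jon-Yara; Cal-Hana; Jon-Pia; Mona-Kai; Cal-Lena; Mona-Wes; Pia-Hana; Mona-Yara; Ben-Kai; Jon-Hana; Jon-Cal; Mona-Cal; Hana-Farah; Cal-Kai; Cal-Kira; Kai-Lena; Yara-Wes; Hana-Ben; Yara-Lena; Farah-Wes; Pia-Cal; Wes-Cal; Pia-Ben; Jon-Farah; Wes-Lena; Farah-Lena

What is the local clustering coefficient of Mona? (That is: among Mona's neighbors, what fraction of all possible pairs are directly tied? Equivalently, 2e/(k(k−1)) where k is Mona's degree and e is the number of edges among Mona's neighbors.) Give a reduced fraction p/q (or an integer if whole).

1/2

Mona's neighbors: Cal, Kai, Wes, and Yara (k = 4).
Possible neighbor pairs: C(4,2) = 6. Edges among them: Cal–Kai, Cal–Wes, Wes–Yara → e = 3.
Clustering(Mona) = 3/6 = 1/2.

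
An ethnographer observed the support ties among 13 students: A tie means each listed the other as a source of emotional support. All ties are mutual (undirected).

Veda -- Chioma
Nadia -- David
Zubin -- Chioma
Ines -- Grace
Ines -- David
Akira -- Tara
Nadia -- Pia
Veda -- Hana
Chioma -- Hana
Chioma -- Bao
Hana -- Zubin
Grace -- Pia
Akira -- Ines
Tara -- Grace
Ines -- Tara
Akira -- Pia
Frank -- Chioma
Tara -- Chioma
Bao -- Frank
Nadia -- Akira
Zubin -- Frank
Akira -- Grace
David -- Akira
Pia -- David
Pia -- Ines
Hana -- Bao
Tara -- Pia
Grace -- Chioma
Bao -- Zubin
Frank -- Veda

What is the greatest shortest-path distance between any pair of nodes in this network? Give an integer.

4

Eccentricity of each node (its greatest distance to any other): Akira:3, Bao:4, Chioma:3, David:4, Frank:4, Grace:2, Hana:4, Ines:3, Nadia:4, Pia:3, Tara:2, Veda:4, Zubin:4.
The maximum eccentricity is 4, realized for instance by the pair Bao–David via Bao – Chioma – Tara – Pia – David. So the diameter is 4.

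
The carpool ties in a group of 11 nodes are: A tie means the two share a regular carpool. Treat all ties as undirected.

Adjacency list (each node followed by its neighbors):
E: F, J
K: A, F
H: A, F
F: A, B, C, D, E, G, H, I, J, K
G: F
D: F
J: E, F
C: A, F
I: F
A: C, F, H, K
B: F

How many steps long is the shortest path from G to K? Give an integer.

One shortest route is G – F – K, which uses 2 edges, and G and K are not directly tied, so nothing shorter exists. So d(G,K) = 2.

2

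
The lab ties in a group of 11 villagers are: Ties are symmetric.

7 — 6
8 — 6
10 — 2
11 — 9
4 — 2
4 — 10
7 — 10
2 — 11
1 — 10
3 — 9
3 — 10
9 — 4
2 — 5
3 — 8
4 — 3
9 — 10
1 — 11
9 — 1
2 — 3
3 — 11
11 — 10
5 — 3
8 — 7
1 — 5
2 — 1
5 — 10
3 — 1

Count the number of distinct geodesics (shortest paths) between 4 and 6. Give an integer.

2

The shortest distance is 3. The length-3 paths are: 4–10–7–6; 4–3–8–6.
That gives 2 distinct shortest paths.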